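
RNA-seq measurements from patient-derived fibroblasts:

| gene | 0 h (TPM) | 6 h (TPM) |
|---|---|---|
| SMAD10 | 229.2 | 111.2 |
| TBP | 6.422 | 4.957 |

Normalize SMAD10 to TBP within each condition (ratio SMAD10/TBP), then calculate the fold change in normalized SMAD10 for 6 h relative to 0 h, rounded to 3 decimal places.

0.629

SMAD10/TBP (0 h) = 229.2 / 6.422 = 35.69
SMAD10/TBP (6 h) = 111.2 / 4.957 = 22.433
Fold change = 22.433 / 35.69 = 0.6286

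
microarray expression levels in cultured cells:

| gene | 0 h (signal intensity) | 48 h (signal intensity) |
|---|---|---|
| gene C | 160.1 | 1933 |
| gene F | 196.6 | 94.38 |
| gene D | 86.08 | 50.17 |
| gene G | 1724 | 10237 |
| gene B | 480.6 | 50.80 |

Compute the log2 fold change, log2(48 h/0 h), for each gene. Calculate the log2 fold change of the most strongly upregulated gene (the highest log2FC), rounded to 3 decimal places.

3.594

log2(1933/160.1) = 3.594  (gene C)
log2(94.38/196.6) = -1.059  (gene F)
log2(50.17/86.08) = -0.779  (gene D)
log2(10237/1724) = 2.570  (gene G)
log2(50.80/480.6) = -3.242  (gene B)
gene C is most strongly upregulated.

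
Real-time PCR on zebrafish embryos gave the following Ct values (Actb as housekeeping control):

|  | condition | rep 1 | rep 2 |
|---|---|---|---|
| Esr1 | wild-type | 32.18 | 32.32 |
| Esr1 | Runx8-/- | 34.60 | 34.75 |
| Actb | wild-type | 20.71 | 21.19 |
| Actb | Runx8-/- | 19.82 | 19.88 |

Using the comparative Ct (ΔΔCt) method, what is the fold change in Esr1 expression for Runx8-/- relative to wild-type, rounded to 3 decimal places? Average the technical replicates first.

Mean Ct: Esr1 wild-type 32.250; Esr1 Runx8-/- 34.675; Actb wild-type 20.950; Actb Runx8-/- 19.850
ΔCt(wild-type) = 32.250 − 20.950 = 11.300
ΔCt(Runx8-/-) = 34.675 − 19.850 = 14.825
ΔΔCt = 14.825 − 11.300 = 3.525
Fold change = 2^(−3.525) = 0.0869

0.087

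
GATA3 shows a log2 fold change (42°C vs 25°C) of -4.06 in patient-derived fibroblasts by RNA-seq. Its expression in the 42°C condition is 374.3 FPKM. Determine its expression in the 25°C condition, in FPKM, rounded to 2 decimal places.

6243.12

Fold change = 2^(-4.06) = 0.0600
25°C expression = 374.3 / 0.0600 = 6243.12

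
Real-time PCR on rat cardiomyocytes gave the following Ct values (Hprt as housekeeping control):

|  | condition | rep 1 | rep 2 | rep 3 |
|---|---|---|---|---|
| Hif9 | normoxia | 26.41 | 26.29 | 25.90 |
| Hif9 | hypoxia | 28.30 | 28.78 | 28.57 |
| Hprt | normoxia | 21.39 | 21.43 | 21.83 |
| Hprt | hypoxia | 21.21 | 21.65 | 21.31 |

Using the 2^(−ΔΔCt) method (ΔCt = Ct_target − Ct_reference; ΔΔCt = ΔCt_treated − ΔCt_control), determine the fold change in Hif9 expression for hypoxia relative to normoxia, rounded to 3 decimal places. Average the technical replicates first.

0.176

Mean Ct: Hif9 normoxia 26.200; Hif9 hypoxia 28.550; Hprt normoxia 21.550; Hprt hypoxia 21.390
ΔCt(normoxia) = 26.200 − 21.550 = 4.650
ΔCt(hypoxia) = 28.550 − 21.390 = 7.160
ΔΔCt = 7.160 − 4.650 = 2.510
Fold change = 2^(−2.510) = 0.1756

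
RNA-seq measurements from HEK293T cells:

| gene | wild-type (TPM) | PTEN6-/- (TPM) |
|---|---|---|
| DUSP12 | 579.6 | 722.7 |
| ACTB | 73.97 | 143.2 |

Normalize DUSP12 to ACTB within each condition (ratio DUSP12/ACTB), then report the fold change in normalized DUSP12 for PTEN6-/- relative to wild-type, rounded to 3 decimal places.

0.644

DUSP12/ACTB (wild-type) = 579.6 / 73.97 = 7.8356
DUSP12/ACTB (PTEN6-/-) = 722.7 / 143.2 = 5.0468
Fold change = 5.0468 / 7.8356 = 0.6441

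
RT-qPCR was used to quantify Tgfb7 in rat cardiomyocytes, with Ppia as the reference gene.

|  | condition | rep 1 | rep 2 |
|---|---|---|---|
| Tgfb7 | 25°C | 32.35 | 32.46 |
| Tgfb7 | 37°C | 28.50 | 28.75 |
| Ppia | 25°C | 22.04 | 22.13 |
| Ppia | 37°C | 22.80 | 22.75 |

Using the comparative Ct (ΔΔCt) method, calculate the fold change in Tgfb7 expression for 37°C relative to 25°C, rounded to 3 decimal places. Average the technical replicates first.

22.162

Mean Ct: Tgfb7 25°C 32.405; Tgfb7 37°C 28.625; Ppia 25°C 22.085; Ppia 37°C 22.775
ΔCt(25°C) = 32.405 − 22.085 = 10.320
ΔCt(37°C) = 28.625 − 22.775 = 5.850
ΔΔCt = 5.850 − 10.320 = -4.470
Fold change = 2^(−(-4.470)) = 2^4.470 = 22.1618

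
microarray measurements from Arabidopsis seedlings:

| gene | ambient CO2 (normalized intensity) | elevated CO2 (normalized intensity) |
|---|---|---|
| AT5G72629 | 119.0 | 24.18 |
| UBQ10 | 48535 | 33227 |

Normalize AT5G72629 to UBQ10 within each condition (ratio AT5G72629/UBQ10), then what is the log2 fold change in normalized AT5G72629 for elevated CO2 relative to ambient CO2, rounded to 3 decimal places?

-1.752

AT5G72629/UBQ10 (ambient CO2) = 119.0 / 48535 = 0.0024518
AT5G72629/UBQ10 (elevated CO2) = 24.18 / 33227 = 0.00072772
Fold change = 0.00072772 / 0.0024518 = 0.2968
log2(0.2968) = -1.7524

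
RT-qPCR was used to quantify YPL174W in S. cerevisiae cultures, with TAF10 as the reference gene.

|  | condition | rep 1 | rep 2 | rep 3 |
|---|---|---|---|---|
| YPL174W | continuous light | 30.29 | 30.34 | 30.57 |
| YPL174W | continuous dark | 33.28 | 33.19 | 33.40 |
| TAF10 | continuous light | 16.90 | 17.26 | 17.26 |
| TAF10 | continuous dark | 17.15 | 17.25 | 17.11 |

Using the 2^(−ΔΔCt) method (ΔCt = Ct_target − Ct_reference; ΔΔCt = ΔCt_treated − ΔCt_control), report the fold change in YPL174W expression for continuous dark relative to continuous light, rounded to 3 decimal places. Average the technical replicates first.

0.138

Mean Ct: YPL174W continuous light 30.400; YPL174W continuous dark 33.290; TAF10 continuous light 17.140; TAF10 continuous dark 17.170
ΔCt(continuous light) = 30.400 − 17.140 = 13.260
ΔCt(continuous dark) = 33.290 − 17.170 = 16.120
ΔΔCt = 16.120 − 13.260 = 2.860
Fold change = 2^(−2.860) = 0.1377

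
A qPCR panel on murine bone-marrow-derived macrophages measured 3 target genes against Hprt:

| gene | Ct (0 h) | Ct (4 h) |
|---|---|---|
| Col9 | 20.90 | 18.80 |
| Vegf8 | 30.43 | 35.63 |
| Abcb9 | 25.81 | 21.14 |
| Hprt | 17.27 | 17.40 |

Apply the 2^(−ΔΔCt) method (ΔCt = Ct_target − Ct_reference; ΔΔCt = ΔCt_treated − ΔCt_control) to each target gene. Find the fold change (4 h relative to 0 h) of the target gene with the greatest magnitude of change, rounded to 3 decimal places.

0.030

Col9: ΔΔCt = (18.80−17.40) − (20.90−17.27) = 1.40 − 3.63 = -2.23; fold change = 2^2.23 = 4.691
Vegf8: ΔΔCt = (35.63−17.40) − (30.43−17.27) = 18.23 − 13.16 = 5.07; fold change = 2^-5.07 = 0.030
Abcb9: ΔΔCt = (21.14−17.40) − (25.81−17.27) = 3.74 − 8.54 = -4.80; fold change = 2^4.80 = 27.858
Vegf8 has the largest |ΔΔCt| = 5.07.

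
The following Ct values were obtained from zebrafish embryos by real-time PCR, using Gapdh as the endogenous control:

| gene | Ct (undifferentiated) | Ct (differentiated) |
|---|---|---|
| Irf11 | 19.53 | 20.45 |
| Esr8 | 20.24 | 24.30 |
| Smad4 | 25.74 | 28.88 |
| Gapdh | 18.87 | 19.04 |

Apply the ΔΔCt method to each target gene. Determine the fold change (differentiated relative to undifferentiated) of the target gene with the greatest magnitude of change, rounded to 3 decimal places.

Irf11: ΔΔCt = (20.45−19.04) − (19.53−18.87) = 1.41 − 0.66 = 0.75; fold change = 2^-0.75 = 0.595
Esr8: ΔΔCt = (24.30−19.04) − (20.24−18.87) = 5.26 − 1.37 = 3.89; fold change = 2^-3.89 = 0.067
Smad4: ΔΔCt = (28.88−19.04) − (25.74−18.87) = 9.84 − 6.87 = 2.97; fold change = 2^-2.97 = 0.128
Esr8 has the largest |ΔΔCt| = 3.89.

0.067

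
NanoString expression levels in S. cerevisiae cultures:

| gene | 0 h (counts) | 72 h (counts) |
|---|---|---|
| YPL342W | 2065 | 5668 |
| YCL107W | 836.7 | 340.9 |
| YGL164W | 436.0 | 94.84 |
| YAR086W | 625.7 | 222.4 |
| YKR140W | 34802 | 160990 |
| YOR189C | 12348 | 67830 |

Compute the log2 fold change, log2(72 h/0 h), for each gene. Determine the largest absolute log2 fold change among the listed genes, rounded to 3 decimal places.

2.458

log2(5668/2065) = 1.457  (YPL342W)
log2(340.9/836.7) = -1.295  (YCL107W)
log2(94.84/436.0) = -2.201  (YGL164W)
log2(222.4/625.7) = -1.492  (YAR086W)
log2(160990/34802) = 2.210  (YKR140W)
log2(67830/12348) = 2.458  (YOR189C)
The largest magnitude belongs to YOR189C.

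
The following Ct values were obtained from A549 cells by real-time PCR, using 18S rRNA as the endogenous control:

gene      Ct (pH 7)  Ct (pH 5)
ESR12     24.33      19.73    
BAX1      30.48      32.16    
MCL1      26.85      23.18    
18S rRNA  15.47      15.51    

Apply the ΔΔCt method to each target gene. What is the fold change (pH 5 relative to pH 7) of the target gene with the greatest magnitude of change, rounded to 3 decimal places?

24.933

ESR12: ΔΔCt = (19.73−15.51) − (24.33−15.47) = 4.22 − 8.86 = -4.64; fold change = 2^4.64 = 24.933
BAX1: ΔΔCt = (32.16−15.51) − (30.48−15.47) = 16.65 − 15.01 = 1.64; fold change = 2^-1.64 = 0.321
MCL1: ΔΔCt = (23.18−15.51) − (26.85−15.47) = 7.67 − 11.38 = -3.71; fold change = 2^3.71 = 13.086
ESR12 has the largest |ΔΔCt| = 4.64.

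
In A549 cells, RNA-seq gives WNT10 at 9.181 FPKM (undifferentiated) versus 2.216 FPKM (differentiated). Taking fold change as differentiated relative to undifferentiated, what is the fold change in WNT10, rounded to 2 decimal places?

0.24

Fold change = 2.216 / 9.181 = 0.241
WNT10 is downregulated.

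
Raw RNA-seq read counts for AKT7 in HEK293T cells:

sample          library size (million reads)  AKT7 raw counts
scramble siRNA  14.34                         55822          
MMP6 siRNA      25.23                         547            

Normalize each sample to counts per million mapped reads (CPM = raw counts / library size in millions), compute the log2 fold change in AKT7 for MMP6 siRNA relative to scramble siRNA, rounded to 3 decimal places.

-7.488

CPM(scramble siRNA) = 55822 / 14.34 = 3892.7476
CPM(MMP6 siRNA) = 547 / 25.23 = 21.6805
Fold change = 21.6805 / 3892.7476 = 0.00557
log2(0.00557) = -7.4882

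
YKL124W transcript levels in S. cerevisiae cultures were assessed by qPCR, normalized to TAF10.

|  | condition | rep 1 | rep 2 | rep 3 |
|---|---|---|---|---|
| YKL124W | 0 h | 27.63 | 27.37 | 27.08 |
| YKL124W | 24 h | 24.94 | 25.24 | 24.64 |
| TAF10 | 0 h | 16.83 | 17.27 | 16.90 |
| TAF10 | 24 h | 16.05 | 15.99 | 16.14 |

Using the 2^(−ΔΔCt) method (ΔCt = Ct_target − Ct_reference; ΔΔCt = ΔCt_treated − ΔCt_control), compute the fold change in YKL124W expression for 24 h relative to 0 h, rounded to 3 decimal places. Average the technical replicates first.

Mean Ct: YKL124W 0 h 27.360; YKL124W 24 h 24.940; TAF10 0 h 17.000; TAF10 24 h 16.060
ΔCt(0 h) = 27.360 − 17.000 = 10.360
ΔCt(24 h) = 24.940 − 16.060 = 8.880
ΔΔCt = 8.880 − 10.360 = -1.480
Fold change = 2^(−(-1.480)) = 2^1.480 = 2.7895

2.789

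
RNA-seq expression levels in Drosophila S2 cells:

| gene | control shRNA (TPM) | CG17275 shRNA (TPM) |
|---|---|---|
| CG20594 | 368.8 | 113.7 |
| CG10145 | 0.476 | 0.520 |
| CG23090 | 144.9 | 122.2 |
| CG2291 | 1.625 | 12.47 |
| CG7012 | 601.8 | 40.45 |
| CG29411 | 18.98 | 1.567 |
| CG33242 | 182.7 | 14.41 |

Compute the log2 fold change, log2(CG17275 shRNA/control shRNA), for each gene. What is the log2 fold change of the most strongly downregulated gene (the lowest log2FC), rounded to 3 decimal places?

log2(113.7/368.8) = -1.698  (CG20594)
log2(0.520/0.476) = 0.128  (CG10145)
log2(122.2/144.9) = -0.246  (CG23090)
log2(12.47/1.625) = 2.940  (CG2291)
log2(40.45/601.8) = -3.895  (CG7012)
log2(1.567/18.98) = -3.598  (CG29411)
log2(14.41/182.7) = -3.664  (CG33242)
CG7012 is most strongly downregulated.

-3.895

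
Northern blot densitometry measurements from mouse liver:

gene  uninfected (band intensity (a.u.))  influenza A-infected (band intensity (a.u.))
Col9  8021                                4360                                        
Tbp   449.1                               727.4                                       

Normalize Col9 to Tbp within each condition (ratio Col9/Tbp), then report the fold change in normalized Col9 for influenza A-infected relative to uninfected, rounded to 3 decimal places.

Col9/Tbp (uninfected) = 8021 / 449.1 = 17.86
Col9/Tbp (influenza A-infected) = 4360 / 727.4 = 5.994
Fold change = 5.994 / 17.86 = 0.3356

0.336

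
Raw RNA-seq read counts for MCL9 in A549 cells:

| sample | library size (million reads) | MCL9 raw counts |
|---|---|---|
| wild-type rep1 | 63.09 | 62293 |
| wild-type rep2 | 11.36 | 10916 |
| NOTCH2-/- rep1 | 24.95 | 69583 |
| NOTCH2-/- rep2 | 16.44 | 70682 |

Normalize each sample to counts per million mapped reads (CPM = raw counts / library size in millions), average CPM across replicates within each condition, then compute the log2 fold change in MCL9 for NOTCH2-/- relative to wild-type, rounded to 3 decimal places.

1.863

CPM(wild-type rep1) = 62293 / 63.09 = 987.3673
CPM(wild-type rep2) = 10916 / 11.36 = 960.9155
CPM(NOTCH2-/- rep1) = 69583 / 24.95 = 2788.8978
CPM(NOTCH2-/- rep2) = 70682 / 16.44 = 4299.3917
mean CPM(wild-type) = 974.1414; mean CPM(NOTCH2-/-) = 3544.1448
Fold change = 3544.1448 / 974.1414 = 3.63822
log2(3.63822) = 1.8632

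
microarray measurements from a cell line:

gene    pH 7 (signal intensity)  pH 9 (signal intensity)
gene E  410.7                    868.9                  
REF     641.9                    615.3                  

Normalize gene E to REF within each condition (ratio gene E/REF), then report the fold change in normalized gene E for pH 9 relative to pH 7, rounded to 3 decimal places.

2.207

gene E/REF (pH 7) = 410.7 / 641.9 = 0.63982
gene E/REF (pH 9) = 868.9 / 615.3 = 1.4122
Fold change = 1.4122 / 0.63982 = 2.2071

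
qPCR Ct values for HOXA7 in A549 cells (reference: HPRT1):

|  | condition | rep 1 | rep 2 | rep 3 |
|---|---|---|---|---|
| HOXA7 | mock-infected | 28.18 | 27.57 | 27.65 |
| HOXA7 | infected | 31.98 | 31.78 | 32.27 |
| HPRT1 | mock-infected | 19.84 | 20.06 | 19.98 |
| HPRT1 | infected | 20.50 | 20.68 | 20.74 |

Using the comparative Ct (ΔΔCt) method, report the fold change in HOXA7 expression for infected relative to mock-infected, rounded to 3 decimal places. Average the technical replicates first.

Mean Ct: HOXA7 mock-infected 27.800; HOXA7 infected 32.010; HPRT1 mock-infected 19.960; HPRT1 infected 20.640
ΔCt(mock-infected) = 27.800 − 19.960 = 7.840
ΔCt(infected) = 32.010 − 20.640 = 11.370
ΔΔCt = 11.370 − 7.840 = 3.530
Fold change = 2^(−3.530) = 0.0866

0.087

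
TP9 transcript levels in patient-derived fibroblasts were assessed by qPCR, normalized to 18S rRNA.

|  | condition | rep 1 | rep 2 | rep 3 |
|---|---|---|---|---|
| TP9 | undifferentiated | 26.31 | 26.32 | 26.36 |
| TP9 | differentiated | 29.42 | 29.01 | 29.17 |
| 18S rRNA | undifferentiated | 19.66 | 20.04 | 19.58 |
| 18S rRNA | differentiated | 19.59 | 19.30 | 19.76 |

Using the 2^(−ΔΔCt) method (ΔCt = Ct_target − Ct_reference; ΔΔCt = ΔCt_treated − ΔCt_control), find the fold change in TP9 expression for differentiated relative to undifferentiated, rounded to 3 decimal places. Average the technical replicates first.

0.118

Mean Ct: TP9 undifferentiated 26.330; TP9 differentiated 29.200; 18S rRNA undifferentiated 19.760; 18S rRNA differentiated 19.550
ΔCt(undifferentiated) = 26.330 − 19.760 = 6.570
ΔCt(differentiated) = 29.200 − 19.550 = 9.650
ΔΔCt = 9.650 − 6.570 = 3.080
Fold change = 2^(−3.080) = 0.1183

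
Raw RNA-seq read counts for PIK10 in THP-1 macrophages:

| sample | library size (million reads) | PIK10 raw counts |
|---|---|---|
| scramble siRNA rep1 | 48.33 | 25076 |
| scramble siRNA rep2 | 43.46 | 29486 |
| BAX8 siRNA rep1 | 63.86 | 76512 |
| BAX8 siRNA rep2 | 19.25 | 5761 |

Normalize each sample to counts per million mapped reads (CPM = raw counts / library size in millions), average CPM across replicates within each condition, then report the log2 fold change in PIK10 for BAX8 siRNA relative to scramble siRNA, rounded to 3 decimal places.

0.323

CPM(scramble siRNA rep1) = 25076 / 48.33 = 518.8496
CPM(scramble siRNA rep2) = 29486 / 43.46 = 678.4630
CPM(BAX8 siRNA rep1) = 76512 / 63.86 = 1198.1209
CPM(BAX8 siRNA rep2) = 5761 / 19.25 = 299.2727
mean CPM(scramble siRNA) = 598.6563; mean CPM(BAX8 siRNA) = 748.6968
Fold change = 748.6968 / 598.6563 = 1.25063
log2(1.25063) = 0.3227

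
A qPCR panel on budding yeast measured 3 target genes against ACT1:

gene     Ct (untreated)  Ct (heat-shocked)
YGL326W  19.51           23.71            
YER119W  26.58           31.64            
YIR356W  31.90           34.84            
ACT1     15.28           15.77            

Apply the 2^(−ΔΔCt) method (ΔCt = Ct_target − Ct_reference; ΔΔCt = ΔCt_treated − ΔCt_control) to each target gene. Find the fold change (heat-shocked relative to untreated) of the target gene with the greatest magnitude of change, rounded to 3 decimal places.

0.042

YGL326W: ΔΔCt = (23.71−15.77) − (19.51−15.28) = 7.94 − 4.23 = 3.71; fold change = 2^-3.71 = 0.076
YER119W: ΔΔCt = (31.64−15.77) − (26.58−15.28) = 15.87 − 11.30 = 4.57; fold change = 2^-4.57 = 0.042
YIR356W: ΔΔCt = (34.84−15.77) − (31.90−15.28) = 19.07 − 16.62 = 2.45; fold change = 2^-2.45 = 0.183
YER119W has the largest |ΔΔCt| = 4.57.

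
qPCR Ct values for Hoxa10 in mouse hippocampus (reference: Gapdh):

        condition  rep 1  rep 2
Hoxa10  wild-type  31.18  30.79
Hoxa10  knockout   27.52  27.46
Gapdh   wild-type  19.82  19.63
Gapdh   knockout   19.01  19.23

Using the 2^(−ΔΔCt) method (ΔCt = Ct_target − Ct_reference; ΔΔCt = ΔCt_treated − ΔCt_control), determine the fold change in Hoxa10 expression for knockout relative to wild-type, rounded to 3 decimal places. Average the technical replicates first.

Mean Ct: Hoxa10 wild-type 30.985; Hoxa10 knockout 27.490; Gapdh wild-type 19.725; Gapdh knockout 19.120
ΔCt(wild-type) = 30.985 − 19.725 = 11.260
ΔCt(knockout) = 27.490 − 19.120 = 8.370
ΔΔCt = 8.370 − 11.260 = -2.890
Fold change = 2^(−(-2.890)) = 2^2.890 = 7.4127

7.413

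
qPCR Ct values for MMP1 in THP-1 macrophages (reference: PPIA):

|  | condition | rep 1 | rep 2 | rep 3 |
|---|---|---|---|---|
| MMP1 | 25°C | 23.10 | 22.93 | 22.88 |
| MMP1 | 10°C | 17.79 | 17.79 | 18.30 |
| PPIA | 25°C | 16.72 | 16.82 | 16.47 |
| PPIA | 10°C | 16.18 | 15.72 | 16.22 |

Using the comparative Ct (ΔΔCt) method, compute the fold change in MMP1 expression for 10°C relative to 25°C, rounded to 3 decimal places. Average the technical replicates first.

20.821

Mean Ct: MMP1 25°C 22.970; MMP1 10°C 17.960; PPIA 25°C 16.670; PPIA 10°C 16.040
ΔCt(25°C) = 22.970 − 16.670 = 6.300
ΔCt(10°C) = 17.960 − 16.040 = 1.920
ΔΔCt = 1.920 − 6.300 = -4.380
Fold change = 2^(−(-4.380)) = 2^4.380 = 20.8215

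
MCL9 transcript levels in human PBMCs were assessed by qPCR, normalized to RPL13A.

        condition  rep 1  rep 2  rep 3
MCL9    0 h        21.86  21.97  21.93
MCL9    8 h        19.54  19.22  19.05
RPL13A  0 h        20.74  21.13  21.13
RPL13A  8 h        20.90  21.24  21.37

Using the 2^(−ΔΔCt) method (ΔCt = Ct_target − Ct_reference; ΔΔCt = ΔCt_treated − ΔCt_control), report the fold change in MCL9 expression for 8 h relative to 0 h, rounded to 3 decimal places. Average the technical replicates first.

7.062

Mean Ct: MCL9 0 h 21.920; MCL9 8 h 19.270; RPL13A 0 h 21.000; RPL13A 8 h 21.170
ΔCt(0 h) = 21.920 − 21.000 = 0.920
ΔCt(8 h) = 19.270 − 21.170 = -1.900
ΔΔCt = -1.900 − 0.920 = -2.820
Fold change = 2^(−(-2.820)) = 2^2.820 = 7.0616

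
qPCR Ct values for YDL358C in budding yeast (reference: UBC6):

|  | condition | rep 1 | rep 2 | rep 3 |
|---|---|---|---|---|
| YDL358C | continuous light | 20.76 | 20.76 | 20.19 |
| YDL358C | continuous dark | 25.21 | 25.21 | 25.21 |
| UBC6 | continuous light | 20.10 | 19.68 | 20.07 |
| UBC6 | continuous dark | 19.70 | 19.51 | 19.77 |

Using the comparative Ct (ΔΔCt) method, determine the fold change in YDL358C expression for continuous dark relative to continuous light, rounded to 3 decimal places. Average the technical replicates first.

0.033

Mean Ct: YDL358C continuous light 20.570; YDL358C continuous dark 25.210; UBC6 continuous light 19.950; UBC6 continuous dark 19.660
ΔCt(continuous light) = 20.570 − 19.950 = 0.620
ΔCt(continuous dark) = 25.210 − 19.660 = 5.550
ΔΔCt = 5.550 − 0.620 = 4.930
Fold change = 2^(−4.930) = 0.0328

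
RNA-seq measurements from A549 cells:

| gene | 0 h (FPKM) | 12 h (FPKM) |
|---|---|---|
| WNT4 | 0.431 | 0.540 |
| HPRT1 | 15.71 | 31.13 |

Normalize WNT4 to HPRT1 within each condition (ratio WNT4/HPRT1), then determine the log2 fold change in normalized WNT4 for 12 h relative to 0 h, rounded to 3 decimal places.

WNT4/HPRT1 (0 h) = 0.431 / 15.71 = 0.027435
WNT4/HPRT1 (12 h) = 0.540 / 31.13 = 0.017347
Fold change = 0.017347 / 0.027435 = 0.6323
log2(0.6323) = -0.6614

-0.661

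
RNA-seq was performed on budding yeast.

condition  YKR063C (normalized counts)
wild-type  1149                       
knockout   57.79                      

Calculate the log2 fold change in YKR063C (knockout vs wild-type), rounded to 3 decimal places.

Fold change = 57.79 / 1149 = 0.0503
log2(0.0503) = -4.3134

-4.313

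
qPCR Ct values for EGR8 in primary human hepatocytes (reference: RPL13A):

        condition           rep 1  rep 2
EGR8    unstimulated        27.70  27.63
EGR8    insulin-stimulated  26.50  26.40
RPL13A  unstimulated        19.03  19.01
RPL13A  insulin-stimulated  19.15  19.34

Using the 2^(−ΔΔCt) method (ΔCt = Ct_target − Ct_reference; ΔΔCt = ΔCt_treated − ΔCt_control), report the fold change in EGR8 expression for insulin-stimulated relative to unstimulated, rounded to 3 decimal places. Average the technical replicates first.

Mean Ct: EGR8 unstimulated 27.665; EGR8 insulin-stimulated 26.450; RPL13A unstimulated 19.020; RPL13A insulin-stimulated 19.245
ΔCt(unstimulated) = 27.665 − 19.020 = 8.645
ΔCt(insulin-stimulated) = 26.450 − 19.245 = 7.205
ΔΔCt = 7.205 − 8.645 = -1.440
Fold change = 2^(−(-1.440)) = 2^1.440 = 2.7132

2.713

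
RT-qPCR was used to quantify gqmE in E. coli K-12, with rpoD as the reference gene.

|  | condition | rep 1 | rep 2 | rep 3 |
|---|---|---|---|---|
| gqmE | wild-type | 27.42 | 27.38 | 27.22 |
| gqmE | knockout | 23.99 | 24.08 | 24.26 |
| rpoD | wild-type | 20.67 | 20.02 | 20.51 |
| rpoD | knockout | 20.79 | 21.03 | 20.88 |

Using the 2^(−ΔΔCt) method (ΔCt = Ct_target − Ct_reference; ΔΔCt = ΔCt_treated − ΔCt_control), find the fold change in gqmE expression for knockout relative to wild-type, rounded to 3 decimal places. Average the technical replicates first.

13.269

Mean Ct: gqmE wild-type 27.340; gqmE knockout 24.110; rpoD wild-type 20.400; rpoD knockout 20.900
ΔCt(wild-type) = 27.340 − 20.400 = 6.940
ΔCt(knockout) = 24.110 − 20.900 = 3.210
ΔΔCt = 3.210 − 6.940 = -3.730
Fold change = 2^(−(-3.730)) = 2^3.730 = 13.2691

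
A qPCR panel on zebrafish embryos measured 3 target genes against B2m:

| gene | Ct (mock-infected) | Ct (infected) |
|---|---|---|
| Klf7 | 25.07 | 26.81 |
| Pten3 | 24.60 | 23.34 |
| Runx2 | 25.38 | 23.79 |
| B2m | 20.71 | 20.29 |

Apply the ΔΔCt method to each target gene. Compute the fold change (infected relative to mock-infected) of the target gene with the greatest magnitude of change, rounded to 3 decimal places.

0.224

Klf7: ΔΔCt = (26.81−20.29) − (25.07−20.71) = 6.52 − 4.36 = 2.16; fold change = 2^-2.16 = 0.224
Pten3: ΔΔCt = (23.34−20.29) − (24.60−20.71) = 3.05 − 3.89 = -0.84; fold change = 2^0.84 = 1.790
Runx2: ΔΔCt = (23.79−20.29) − (25.38−20.71) = 3.50 − 4.67 = -1.17; fold change = 2^1.17 = 2.250
Klf7 has the largest |ΔΔCt| = 2.16.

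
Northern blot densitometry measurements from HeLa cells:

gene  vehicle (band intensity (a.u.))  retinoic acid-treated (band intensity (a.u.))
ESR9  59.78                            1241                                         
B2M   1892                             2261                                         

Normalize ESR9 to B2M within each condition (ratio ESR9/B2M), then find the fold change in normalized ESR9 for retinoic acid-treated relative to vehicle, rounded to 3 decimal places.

ESR9/B2M (vehicle) = 59.78 / 1892 = 0.031596
ESR9/B2M (retinoic acid-treated) = 1241 / 2261 = 0.54887
Fold change = 0.54887 / 0.031596 = 17.3715

17.371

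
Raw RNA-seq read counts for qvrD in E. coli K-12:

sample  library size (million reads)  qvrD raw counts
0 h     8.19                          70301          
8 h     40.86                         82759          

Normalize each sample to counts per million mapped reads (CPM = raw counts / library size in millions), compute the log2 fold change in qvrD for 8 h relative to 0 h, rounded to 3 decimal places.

CPM(0 h) = 70301 / 8.19 = 8583.7607
CPM(8 h) = 82759 / 40.86 = 2025.4283
Fold change = 2025.4283 / 8583.7607 = 0.23596
log2(0.23596) = -2.0834

-2.083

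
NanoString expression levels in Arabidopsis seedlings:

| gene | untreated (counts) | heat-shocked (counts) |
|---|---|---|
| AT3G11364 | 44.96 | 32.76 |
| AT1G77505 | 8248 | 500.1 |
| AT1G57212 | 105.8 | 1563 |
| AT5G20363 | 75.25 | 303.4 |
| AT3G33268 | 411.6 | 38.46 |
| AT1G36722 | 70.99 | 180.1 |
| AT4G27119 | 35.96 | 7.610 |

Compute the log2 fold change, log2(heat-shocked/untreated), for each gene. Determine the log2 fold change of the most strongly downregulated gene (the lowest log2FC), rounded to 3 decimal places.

log2(32.76/44.96) = -0.457  (AT3G11364)
log2(500.1/8248) = -4.044  (AT1G77505)
log2(1563/105.8) = 3.885  (AT1G57212)
log2(303.4/75.25) = 2.011  (AT5G20363)
log2(38.46/411.6) = -3.420  (AT3G33268)
log2(180.1/70.99) = 1.343  (AT1G36722)
log2(7.610/35.96) = -2.240  (AT4G27119)
AT1G77505 is most strongly downregulated.

-4.044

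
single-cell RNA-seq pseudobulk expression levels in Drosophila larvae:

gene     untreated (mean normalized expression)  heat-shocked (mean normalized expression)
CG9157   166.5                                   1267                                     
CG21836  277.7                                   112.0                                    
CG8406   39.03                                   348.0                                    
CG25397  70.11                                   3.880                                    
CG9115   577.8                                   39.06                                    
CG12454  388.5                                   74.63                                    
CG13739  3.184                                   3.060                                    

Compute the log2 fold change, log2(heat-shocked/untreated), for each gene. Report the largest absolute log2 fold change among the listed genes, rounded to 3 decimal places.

4.175

log2(1267/166.5) = 2.928  (CG9157)
log2(112.0/277.7) = -1.310  (CG21836)
log2(348.0/39.03) = 3.156  (CG8406)
log2(3.880/70.11) = -4.175  (CG25397)
log2(39.06/577.8) = -3.887  (CG9115)
log2(74.63/388.5) = -2.380  (CG12454)
log2(3.060/3.184) = -0.057  (CG13739)
The largest magnitude belongs to CG25397.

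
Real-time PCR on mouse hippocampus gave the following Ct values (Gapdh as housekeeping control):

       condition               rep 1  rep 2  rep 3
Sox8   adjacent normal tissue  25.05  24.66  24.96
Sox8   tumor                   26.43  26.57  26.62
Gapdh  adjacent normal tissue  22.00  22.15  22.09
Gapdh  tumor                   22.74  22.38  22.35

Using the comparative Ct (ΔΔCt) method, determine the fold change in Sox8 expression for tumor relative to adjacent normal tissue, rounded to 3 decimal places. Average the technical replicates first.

Mean Ct: Sox8 adjacent normal tissue 24.890; Sox8 tumor 26.540; Gapdh adjacent normal tissue 22.080; Gapdh tumor 22.490
ΔCt(adjacent normal tissue) = 24.890 − 22.080 = 2.810
ΔCt(tumor) = 26.540 − 22.490 = 4.050
ΔΔCt = 4.050 − 2.810 = 1.240
Fold change = 2^(−1.240) = 0.4234

0.423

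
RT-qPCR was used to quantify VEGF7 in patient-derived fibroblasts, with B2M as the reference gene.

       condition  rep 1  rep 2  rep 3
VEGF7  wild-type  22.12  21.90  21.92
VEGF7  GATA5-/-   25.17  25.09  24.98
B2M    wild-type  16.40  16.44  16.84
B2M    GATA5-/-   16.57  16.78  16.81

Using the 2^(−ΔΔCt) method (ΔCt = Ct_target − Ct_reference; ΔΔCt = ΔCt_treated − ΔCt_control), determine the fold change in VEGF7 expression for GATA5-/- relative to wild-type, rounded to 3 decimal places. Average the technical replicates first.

0.130

Mean Ct: VEGF7 wild-type 21.980; VEGF7 GATA5-/- 25.080; B2M wild-type 16.560; B2M GATA5-/- 16.720
ΔCt(wild-type) = 21.980 − 16.560 = 5.420
ΔCt(GATA5-/-) = 25.080 − 16.720 = 8.360
ΔΔCt = 8.360 − 5.420 = 2.940
Fold change = 2^(−2.940) = 0.1303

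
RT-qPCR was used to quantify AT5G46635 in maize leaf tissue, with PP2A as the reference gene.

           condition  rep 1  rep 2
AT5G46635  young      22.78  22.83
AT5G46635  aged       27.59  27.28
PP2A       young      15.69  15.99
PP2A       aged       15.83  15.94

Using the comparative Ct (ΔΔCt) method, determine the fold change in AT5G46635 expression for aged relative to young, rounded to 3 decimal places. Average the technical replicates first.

Mean Ct: AT5G46635 young 22.805; AT5G46635 aged 27.435; PP2A young 15.840; PP2A aged 15.885
ΔCt(young) = 22.805 − 15.840 = 6.965
ΔCt(aged) = 27.435 − 15.885 = 11.550
ΔΔCt = 11.550 − 6.965 = 4.585
Fold change = 2^(−4.585) = 0.0417

0.042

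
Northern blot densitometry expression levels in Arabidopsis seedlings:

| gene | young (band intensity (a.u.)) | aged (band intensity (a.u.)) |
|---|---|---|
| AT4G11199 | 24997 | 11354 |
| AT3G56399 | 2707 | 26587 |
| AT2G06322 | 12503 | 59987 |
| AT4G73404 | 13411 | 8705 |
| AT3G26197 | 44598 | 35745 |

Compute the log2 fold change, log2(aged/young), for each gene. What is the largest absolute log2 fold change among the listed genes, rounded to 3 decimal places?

3.296

log2(11354/24997) = -1.139  (AT4G11199)
log2(26587/2707) = 3.296  (AT3G56399)
log2(59987/12503) = 2.262  (AT2G06322)
log2(8705/13411) = -0.624  (AT4G73404)
log2(35745/44598) = -0.319  (AT3G26197)
The largest magnitude belongs to AT3G56399.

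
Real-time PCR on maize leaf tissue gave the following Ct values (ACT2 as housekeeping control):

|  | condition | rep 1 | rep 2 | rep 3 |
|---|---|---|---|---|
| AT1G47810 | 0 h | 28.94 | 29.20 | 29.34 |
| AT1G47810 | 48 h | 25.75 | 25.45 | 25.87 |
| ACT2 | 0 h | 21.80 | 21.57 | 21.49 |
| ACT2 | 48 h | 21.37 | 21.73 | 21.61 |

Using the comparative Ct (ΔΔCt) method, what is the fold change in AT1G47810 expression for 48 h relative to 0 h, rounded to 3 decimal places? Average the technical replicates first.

Mean Ct: AT1G47810 0 h 29.160; AT1G47810 48 h 25.690; ACT2 0 h 21.620; ACT2 48 h 21.570
ΔCt(0 h) = 29.160 − 21.620 = 7.540
ΔCt(48 h) = 25.690 − 21.570 = 4.120
ΔΔCt = 4.120 − 7.540 = -3.420
Fold change = 2^(−(-3.420)) = 2^3.420 = 10.7034

10.703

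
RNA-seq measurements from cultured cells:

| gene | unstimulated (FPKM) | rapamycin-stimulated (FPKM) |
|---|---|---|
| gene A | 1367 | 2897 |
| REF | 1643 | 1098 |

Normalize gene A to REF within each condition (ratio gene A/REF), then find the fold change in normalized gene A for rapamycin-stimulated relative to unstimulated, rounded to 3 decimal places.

gene A/REF (unstimulated) = 1367 / 1643 = 0.83201
gene A/REF (rapamycin-stimulated) = 2897 / 1098 = 2.6384
Fold change = 2.6384 / 0.83201 = 3.1711

3.171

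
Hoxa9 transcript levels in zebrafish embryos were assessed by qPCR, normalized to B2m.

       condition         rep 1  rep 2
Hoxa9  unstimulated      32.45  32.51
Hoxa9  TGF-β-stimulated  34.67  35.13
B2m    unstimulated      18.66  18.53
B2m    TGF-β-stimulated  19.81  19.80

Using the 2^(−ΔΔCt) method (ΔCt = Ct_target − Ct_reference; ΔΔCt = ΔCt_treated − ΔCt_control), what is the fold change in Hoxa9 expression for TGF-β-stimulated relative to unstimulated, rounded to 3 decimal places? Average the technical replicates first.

0.432

Mean Ct: Hoxa9 unstimulated 32.480; Hoxa9 TGF-β-stimulated 34.900; B2m unstimulated 18.595; B2m TGF-β-stimulated 19.805
ΔCt(unstimulated) = 32.480 − 18.595 = 13.885
ΔCt(TGF-β-stimulated) = 34.900 − 19.805 = 15.095
ΔΔCt = 15.095 − 13.885 = 1.210
Fold change = 2^(−1.210) = 0.4323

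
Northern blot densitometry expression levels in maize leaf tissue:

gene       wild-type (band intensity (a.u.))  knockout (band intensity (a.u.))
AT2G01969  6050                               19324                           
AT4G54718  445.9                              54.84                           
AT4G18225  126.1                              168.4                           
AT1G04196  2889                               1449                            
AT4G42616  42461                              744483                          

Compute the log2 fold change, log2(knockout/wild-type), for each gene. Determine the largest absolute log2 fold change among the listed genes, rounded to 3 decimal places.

log2(19324/6050) = 1.675  (AT2G01969)
log2(54.84/445.9) = -3.023  (AT4G54718)
log2(168.4/126.1) = 0.417  (AT4G18225)
log2(1449/2889) = -0.996  (AT1G04196)
log2(744483/42461) = 4.132  (AT4G42616)
The largest magnitude belongs to AT4G42616.

4.132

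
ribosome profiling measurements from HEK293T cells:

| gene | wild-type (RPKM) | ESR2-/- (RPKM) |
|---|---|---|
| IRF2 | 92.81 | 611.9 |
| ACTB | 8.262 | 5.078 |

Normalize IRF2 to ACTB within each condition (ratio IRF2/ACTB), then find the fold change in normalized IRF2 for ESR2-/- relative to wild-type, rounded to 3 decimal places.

IRF2/ACTB (wild-type) = 92.81 / 8.262 = 11.233
IRF2/ACTB (ESR2-/-) = 611.9 / 5.078 = 120.5
Fold change = 120.5 / 11.233 = 10.7270

10.727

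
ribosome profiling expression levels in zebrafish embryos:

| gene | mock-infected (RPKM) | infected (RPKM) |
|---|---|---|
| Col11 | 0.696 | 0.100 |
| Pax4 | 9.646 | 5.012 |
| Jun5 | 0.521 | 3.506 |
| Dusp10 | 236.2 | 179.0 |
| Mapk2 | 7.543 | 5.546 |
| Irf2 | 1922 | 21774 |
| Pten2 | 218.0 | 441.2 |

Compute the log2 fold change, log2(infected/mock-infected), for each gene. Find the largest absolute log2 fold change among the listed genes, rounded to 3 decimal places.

3.502

log2(0.100/0.696) = -2.799  (Col11)
log2(5.012/9.646) = -0.945  (Pax4)
log2(3.506/0.521) = 2.750  (Jun5)
log2(179.0/236.2) = -0.400  (Dusp10)
log2(5.546/7.543) = -0.444  (Mapk2)
log2(21774/1922) = 3.502  (Irf2)
log2(441.2/218.0) = 1.017  (Pten2)
The largest magnitude belongs to Irf2.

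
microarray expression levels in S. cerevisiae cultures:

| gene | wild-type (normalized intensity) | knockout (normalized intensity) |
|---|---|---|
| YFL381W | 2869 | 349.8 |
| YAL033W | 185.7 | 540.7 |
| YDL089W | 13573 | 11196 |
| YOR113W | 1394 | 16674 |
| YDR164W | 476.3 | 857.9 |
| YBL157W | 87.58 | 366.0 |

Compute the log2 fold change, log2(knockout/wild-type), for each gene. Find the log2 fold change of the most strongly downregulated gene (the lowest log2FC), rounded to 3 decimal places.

-3.036

log2(349.8/2869) = -3.036  (YFL381W)
log2(540.7/185.7) = 1.542  (YAL033W)
log2(11196/13573) = -0.278  (YDL089W)
log2(16674/1394) = 3.580  (YOR113W)
log2(857.9/476.3) = 0.849  (YDR164W)
log2(366.0/87.58) = 2.063  (YBL157W)
YFL381W is most strongly downregulated.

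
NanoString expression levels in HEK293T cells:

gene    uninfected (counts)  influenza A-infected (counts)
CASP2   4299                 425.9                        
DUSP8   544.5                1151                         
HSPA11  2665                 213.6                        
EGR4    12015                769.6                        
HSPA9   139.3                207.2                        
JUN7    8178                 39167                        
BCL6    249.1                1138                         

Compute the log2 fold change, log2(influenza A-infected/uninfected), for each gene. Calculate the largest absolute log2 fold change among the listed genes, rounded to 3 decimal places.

log2(425.9/4299) = -3.335  (CASP2)
log2(1151/544.5) = 1.080  (DUSP8)
log2(213.6/2665) = -3.641  (HSPA11)
log2(769.6/12015) = -3.965  (EGR4)
log2(207.2/139.3) = 0.573  (HSPA9)
log2(39167/8178) = 2.260  (JUN7)
log2(1138/249.1) = 2.192  (BCL6)
The largest magnitude belongs to EGR4.

3.965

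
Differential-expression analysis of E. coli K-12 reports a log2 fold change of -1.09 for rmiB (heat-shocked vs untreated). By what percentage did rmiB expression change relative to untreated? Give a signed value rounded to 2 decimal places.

-53.02%

Fold change = 2^(-1.09) = 0.4698
Percent change = (FC − 1) × 100% = (0.4698 − 1) × 100 = -53.02%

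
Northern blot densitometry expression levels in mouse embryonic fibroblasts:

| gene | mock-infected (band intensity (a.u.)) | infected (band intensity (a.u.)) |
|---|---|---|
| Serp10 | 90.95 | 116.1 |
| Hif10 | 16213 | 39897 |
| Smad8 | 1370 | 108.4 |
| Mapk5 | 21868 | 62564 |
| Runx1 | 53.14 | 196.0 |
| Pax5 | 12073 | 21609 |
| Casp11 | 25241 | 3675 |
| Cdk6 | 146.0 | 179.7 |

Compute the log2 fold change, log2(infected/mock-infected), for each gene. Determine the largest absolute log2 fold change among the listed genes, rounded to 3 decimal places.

3.660

log2(116.1/90.95) = 0.352  (Serp10)
log2(39897/16213) = 1.299  (Hif10)
log2(108.4/1370) = -3.660  (Smad8)
log2(62564/21868) = 1.517  (Mapk5)
log2(196.0/53.14) = 1.883  (Runx1)
log2(21609/12073) = 0.840  (Pax5)
log2(3675/25241) = -2.780  (Casp11)
log2(179.7/146.0) = 0.300  (Cdk6)
The largest magnitude belongs to Smad8.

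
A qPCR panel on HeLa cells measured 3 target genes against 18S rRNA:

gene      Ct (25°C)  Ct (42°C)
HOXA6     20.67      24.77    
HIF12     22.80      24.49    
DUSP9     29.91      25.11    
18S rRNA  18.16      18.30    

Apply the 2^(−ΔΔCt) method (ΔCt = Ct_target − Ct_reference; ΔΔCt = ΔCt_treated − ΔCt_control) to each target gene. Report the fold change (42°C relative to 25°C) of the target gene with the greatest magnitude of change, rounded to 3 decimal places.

HOXA6: ΔΔCt = (24.77−18.30) − (20.67−18.16) = 6.47 − 2.51 = 3.96; fold change = 2^-3.96 = 0.064
HIF12: ΔΔCt = (24.49−18.30) − (22.80−18.16) = 6.19 − 4.64 = 1.55; fold change = 2^-1.55 = 0.342
DUSP9: ΔΔCt = (25.11−18.30) − (29.91−18.16) = 6.81 − 11.75 = -4.94; fold change = 2^4.94 = 30.696
DUSP9 has the largest |ΔΔCt| = 4.94.

30.696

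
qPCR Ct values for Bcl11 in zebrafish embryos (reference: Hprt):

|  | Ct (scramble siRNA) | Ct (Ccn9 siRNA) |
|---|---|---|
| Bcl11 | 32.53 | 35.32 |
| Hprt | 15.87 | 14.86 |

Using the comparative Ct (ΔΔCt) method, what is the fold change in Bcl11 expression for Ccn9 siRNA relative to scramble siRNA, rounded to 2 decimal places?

ΔCt(scramble siRNA) = 32.530 − 15.870 = 16.660
ΔCt(Ccn9 siRNA) = 35.320 − 14.860 = 20.460
ΔΔCt = 20.460 − 16.660 = 3.800
Fold change = 2^(−3.800) = 0.072

0.07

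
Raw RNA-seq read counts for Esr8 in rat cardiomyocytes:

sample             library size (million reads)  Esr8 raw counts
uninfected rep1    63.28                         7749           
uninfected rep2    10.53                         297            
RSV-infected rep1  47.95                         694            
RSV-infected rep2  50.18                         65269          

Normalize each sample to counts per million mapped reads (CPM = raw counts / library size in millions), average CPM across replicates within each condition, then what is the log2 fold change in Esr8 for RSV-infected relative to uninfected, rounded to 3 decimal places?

CPM(uninfected rep1) = 7749 / 63.28 = 122.4558
CPM(uninfected rep2) = 297 / 10.53 = 28.2051
CPM(RSV-infected rep1) = 694 / 47.95 = 14.4734
CPM(RSV-infected rep2) = 65269 / 50.18 = 1300.6975
mean CPM(uninfected) = 75.3304; mean CPM(RSV-infected) = 657.5854
Fold change = 657.5854 / 75.3304 = 8.72935
log2(8.72935) = 3.1259

3.126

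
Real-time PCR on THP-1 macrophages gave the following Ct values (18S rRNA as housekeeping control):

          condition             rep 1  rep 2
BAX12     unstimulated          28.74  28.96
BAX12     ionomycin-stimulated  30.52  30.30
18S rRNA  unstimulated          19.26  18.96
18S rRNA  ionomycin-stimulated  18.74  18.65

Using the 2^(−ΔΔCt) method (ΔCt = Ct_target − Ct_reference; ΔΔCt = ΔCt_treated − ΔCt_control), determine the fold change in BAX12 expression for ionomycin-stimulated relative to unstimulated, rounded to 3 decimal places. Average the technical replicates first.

0.254

Mean Ct: BAX12 unstimulated 28.850; BAX12 ionomycin-stimulated 30.410; 18S rRNA unstimulated 19.110; 18S rRNA ionomycin-stimulated 18.695
ΔCt(unstimulated) = 28.850 − 19.110 = 9.740
ΔCt(ionomycin-stimulated) = 30.410 − 18.695 = 11.715
ΔΔCt = 11.715 − 9.740 = 1.975
Fold change = 2^(−1.975) = 0.2544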